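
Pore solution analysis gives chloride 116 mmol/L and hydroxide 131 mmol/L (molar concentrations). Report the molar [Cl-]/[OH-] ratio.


Threshold parameter = [Cl-] / [OH-] (molar basis; both in mmol/L, so units cancel)
Ratio = 116 / 131 = 0.89

0.89


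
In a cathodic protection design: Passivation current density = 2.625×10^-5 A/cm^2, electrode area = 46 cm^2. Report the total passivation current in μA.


I = i_pass * A, then convert A → μA (×10^6)
I = 2.625×10^-5 * 46 * 10^6 = 1207.5 μA

1207.5 μA


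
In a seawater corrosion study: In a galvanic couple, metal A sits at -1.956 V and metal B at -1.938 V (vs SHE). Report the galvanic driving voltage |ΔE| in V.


Driving voltage is the absolute potential difference.
|ΔE| = |-1.956 − (-1.938)| = 0.018 V

0.018 V


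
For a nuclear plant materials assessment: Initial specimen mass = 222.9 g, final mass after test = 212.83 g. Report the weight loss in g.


Weight loss = initial − final
WL = 222.9 − 212.83 = 10.07 g

10.07 g


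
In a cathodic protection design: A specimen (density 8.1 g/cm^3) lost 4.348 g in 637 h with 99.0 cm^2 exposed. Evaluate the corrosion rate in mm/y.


Apply the mm/y weight-loss relation: CR = 87600 * W / (D * A * T)
Numerator: 87600 * 4.348 = 380884.8
Denominator: 8.1 * 99.0 * 637 = 510810.3
CR = 380884.8 / 510810.3 = 0.74565 mm/y

0.74565 mm/y


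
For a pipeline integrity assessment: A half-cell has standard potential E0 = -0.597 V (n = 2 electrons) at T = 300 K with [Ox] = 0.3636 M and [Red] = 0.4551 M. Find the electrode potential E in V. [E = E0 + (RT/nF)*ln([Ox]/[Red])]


Apply the Nernst equation: E = E0 + (RT/nF)*ln([Ox]/[Red])
Step 1: RT/nF = 8.314*300/(2*96485) = 0.01292533 V
Step 2: [Ox]/[Red] = 0.3636/0.4551 = 0.798945
Step 3: ln(0.798945) = -0.224463
Step 4: correction = 0.01292533 * -0.224463 = -0.003 V
E = -0.597 + -0.003 = -0.6 V

-0.6 V


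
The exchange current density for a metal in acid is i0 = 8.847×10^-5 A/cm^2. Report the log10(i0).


i0 = 8.847×10^-5 A/cm^2
log10(i0) = -4.053

-4.053


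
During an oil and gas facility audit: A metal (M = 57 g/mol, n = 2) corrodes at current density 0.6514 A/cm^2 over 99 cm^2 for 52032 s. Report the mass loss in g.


Apply Faraday's law: m = i*A*t*M / (n*F)
Total charge passed Q = i*A*t = 0.6514*99*52032 = 3355470.8352 C
m = Q*M/(n*F) = 3355470.8352*57/(2*96485) = 991.148 g

991.148 g


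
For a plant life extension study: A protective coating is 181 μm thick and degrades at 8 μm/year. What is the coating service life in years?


Service life = thickness / degradation rate
Life = 181 / 8 = 22.6 years

22.6 years


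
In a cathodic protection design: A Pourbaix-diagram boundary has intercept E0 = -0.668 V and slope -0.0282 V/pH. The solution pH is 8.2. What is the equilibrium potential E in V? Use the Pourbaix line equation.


Apply the Pourbaix line equation: E = E0 + slope*pH
E = -0.668 + (-0.0282)*8.2 = -0.668 + (-0.23124) = -0.89924 V
Rounded to 3 decimal places: E = -0.899 V

-0.899 V


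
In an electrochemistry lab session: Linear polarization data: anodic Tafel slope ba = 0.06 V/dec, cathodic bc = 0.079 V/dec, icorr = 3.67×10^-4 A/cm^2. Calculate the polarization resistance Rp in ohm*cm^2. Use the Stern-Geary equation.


Apply the Stern-Geary equation: Rp = ba*bc / (2.303*icorr*(ba+bc))
ba*bc = 0.06*0.079 = 0.00474
ba+bc = 0.139; 2.303*icorr*(ba+bc) = 2.303*3.67×10^-4*0.139 = 1.1748294×10^-4
Rp = 0.00474 / 1.1748294×10^-4 = 40.3 ohm*cm^2

40.3 ohm*cm^2


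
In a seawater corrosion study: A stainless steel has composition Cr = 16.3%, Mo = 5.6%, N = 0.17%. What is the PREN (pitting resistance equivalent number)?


Apply the PREN formula: PREN = Cr + 3.3*Mo + 16*N
PREN = 16.3 + 3.3*5.6 + 16*0.17
PREN = 16.3 + 18.48 + 2.72 = 37.5

37.5


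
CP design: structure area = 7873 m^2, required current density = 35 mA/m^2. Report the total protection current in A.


I = area * current density, then convert mA → A (÷1000)
I = 7873 * 35 / 1000 = 275.56 A

275.56 A


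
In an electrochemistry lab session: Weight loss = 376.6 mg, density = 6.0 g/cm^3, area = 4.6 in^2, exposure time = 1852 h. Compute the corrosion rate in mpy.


Apply the mpy weight-loss relation: CR = 534 * W / (D * A * T)
Numerator: 534 * 376.6 = 201104.4
Denominator: 6.0 * 4.6 * 1852 = 51115.2
CR = 201104.4 / 51115.2 = 3.934 mpy

3.934 mpy


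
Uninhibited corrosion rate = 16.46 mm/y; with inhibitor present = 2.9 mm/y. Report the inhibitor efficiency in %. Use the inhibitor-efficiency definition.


Apply the inhibitor-efficiency definition: IE = (CR_blank − CR_inh)/CR_blank × 100
IE = (16.46 − 2.9) / 16.46 × 100
IE = 13.56 / 16.46 × 100 = 82.4 %

82.4 %


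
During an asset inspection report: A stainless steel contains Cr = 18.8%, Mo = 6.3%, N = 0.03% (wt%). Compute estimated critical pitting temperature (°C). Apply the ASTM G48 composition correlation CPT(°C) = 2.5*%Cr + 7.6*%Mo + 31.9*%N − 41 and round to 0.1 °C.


Apply the ASTM G48 empirical CPT estimate: CPT(°C) = 2.5*%Cr + 7.6*%Mo + 31.9*%N − 41
2.5*18.8 = 47; 7.6*6.3 = 47.88; 31.9*0.03 = 0.957
CPT = 47 + 47.88 + 0.957 − 41 = 54.837 °C
Rounded to 0.1 °C: CPT ≈ 54.8 °C

54.8 °C


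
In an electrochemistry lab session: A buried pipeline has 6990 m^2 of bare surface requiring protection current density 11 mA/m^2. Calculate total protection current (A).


I = area * current density, then convert mA → A (÷1000)
I = 6990 * 11 / 1000 = 76.89 A

76.89 A


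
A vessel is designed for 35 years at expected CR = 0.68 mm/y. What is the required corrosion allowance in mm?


Corrosion allowance = CR × design life
CA = 0.68 * 35 = 23.8 mm

23.8 mm


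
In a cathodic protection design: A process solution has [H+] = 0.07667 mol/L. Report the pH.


pH = −log10[H+]
pH = −log10(0.07667) = 1.12

1.12


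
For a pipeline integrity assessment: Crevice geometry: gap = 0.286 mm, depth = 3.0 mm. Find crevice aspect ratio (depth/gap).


Aspect ratio = depth / gap
Ratio = 3.0 / 0.286 = 10.5

10.5


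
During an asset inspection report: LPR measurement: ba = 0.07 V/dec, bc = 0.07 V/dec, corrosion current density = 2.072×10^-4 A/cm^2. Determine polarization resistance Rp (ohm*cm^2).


Apply the Stern-Geary equation: Rp = ba*bc / (2.303*icorr*(ba+bc))
ba*bc = 0.07*0.07 = 0.0049
ba+bc = 0.14; 2.303*icorr*(ba+bc) = 2.303*2.072×10^-4*0.14 = 6.6805424×10^-5
Rp = 0.0049 / 6.6805424×10^-5 = 73.35 ohm*cm^2

73.35 ohm*cm^2


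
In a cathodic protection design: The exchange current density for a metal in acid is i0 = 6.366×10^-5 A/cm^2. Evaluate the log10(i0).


i0 = 6.366×10^-5 A/cm^2
log10(i0) = -4.196

-4.196


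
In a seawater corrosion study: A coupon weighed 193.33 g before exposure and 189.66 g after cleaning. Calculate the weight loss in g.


Weight loss = initial − final
WL = 193.33 − 189.66 = 3.67 g

3.67 g


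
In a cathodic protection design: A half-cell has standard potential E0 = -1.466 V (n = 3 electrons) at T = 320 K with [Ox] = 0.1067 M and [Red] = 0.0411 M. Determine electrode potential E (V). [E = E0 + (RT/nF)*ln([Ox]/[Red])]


Apply the Nernst equation: E = E0 + (RT/nF)*ln([Ox]/[Red])
Step 1: RT/nF = 8.314*320/(3*96485) = 0.00919134 V
Step 2: [Ox]/[Red] = 0.1067/0.0411 = 2.596107
Step 3: ln(2.596107) = 0.954013
Step 4: correction = 0.00919134 * 0.954013 = 0.009 V
E = -1.466 + 0.009 = -1.457 V

-1.457 V


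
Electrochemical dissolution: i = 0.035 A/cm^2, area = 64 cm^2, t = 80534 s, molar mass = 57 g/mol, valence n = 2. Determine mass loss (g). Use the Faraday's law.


Apply Faraday's law: m = i*A*t*M / (n*F)
Total charge passed Q = i*A*t = 0.035*64*80534 = 180396.16 C
m = Q*M/(n*F) = 180396.16*57/(2*96485) = 53.286 g

53.286 g


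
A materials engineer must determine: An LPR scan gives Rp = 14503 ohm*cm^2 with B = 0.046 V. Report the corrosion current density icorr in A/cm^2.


Apply the Stern-Geary relation: icorr = B / Rp
icorr = 0.046 / 14503 = 3.172×10^-6 A/cm^2

3.172×10^-6 A/cm^2


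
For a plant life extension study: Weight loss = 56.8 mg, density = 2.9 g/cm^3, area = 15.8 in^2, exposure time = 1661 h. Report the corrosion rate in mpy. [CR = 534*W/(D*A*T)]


Apply the mpy weight-loss relation: CR = 534 * W / (D * A * T)
Numerator: 534 * 56.8 = 30331.2
Denominator: 2.9 * 15.8 * 1661 = 76107.02
CR = 30331.2 / 76107.02 = 0.39853 mpy

0.39853 mpy


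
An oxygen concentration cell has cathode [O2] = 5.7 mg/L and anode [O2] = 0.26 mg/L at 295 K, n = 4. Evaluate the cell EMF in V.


Apply the Nernst concentration-cell relation: E = (RT/nF)*ln(C_cathode/C_anode)
RT/nF = 8.314*295/(4*96485) = 0.00635495 V
ln(5.7/0.26) = 3.08754
E = 0.00635495 * 3.08754 = 0.01962 V

0.01962 V


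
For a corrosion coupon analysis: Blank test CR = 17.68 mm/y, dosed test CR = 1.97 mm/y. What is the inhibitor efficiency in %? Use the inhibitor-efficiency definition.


Apply the inhibitor-efficiency definition: IE = (CR_blank − CR_inh)/CR_blank × 100
IE = (17.68 − 1.97) / 17.68 × 100
IE = 15.71 / 17.68 × 100 = 88.9 %

88.9 %


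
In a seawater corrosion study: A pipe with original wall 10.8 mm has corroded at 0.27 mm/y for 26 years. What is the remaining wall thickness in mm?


Remaining wall = original − CR × time
t = 10.8 − 0.27*26 = 10.8 − 7.02 = 3.78 mm

3.78 mm


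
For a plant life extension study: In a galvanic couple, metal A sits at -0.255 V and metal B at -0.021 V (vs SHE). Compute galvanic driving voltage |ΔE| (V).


Driving voltage is the absolute potential difference.
|ΔE| = |-0.255 − (-0.021)| = 0.234 V

0.234 V


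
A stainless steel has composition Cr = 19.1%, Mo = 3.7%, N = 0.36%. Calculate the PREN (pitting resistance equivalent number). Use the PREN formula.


Apply the PREN formula: PREN = Cr + 3.3*Mo + 16*N
PREN = 19.1 + 3.3*3.7 + 16*0.36
PREN = 19.1 + 12.21 + 5.76 = 37.07

37.07


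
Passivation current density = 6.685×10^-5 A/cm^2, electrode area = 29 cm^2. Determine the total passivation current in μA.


I = i_pass * A, then convert A → μA (×10^6)
I = 6.685×10^-5 * 29 * 10^6 = 1938.65 μA

1938.65 μA


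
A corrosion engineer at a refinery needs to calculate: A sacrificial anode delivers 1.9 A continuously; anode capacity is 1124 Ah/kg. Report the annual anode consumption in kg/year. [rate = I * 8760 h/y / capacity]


Annual consumption = current * hours per year / capacity
Rate = 1.9 * 8760 / 1124 = 14.8 kg/year

14.8 kg/year


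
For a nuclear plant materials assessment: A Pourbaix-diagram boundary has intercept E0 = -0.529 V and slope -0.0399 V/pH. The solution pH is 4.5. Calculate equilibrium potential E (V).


Apply the Pourbaix line equation: E = E0 + slope*pH
E = -0.529 + (-0.0399)*4.5 = -0.529 + (-0.17955) = -0.70855 V
Rounded to 4 decimal places: E = -0.7086 V

-0.7086 V


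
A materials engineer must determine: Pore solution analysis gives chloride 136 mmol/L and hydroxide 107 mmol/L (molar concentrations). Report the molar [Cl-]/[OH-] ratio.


Threshold parameter = [Cl-] / [OH-] (molar basis; both in mmol/L, so units cancel)
Ratio = 136 / 107 = 1.27

1.27


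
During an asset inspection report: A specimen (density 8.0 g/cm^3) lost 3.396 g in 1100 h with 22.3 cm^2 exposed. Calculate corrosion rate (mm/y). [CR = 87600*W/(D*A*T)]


Apply the mm/y weight-loss relation: CR = 87600 * W / (D * A * T)
Numerator: 87600 * 3.396 = 297489.6
Denominator: 8.0 * 22.3 * 1100 = 196240.0
CR = 297489.6 / 196240.0 = 1.515948 mm/y

1.515948 mm/y


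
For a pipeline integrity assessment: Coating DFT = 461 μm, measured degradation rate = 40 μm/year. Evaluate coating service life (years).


Service life = thickness / degradation rate
Life = 461 / 40 = 11.5 years

11.5 years


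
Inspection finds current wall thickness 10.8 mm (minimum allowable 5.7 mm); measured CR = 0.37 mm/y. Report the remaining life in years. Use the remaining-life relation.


Apply the remaining-life relation: RL = (t_current − t_min) / CR
RL = (10.8 − 5.7) / 0.37 = 5.1 / 0.37 = 13.8 years

13.8 years


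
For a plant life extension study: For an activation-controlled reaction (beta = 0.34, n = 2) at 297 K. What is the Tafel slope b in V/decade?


Apply the Tafel slope relation: b = 2.303*R*T/(beta*n*F)
Numerator: 2.303 * 8.314 * 297 = 5686.7
Denominator: 0.34 * 2 * 96485 = 65609.8
b = 5686.7 / 65609.8 = 0.087 V/decade

0.087 V/decade


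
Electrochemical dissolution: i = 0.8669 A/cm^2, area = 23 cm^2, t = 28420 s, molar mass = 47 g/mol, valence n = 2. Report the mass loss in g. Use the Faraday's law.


Apply Faraday's law: m = i*A*t*M / (n*F)
Total charge passed Q = i*A*t = 0.8669*23*28420 = 566657.854 C
m = Q*M/(n*F) = 566657.854*47/(2*96485) = 138.016 g

138.016 g


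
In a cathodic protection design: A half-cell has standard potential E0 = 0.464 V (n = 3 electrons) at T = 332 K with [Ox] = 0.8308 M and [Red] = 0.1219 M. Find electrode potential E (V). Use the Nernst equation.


Apply the Nernst equation: E = E0 + (RT/nF)*ln([Ox]/[Red])
Step 1: RT/nF = 8.314*332/(3*96485) = 0.00953602 V
Step 2: [Ox]/[Red] = 0.8308/0.1219 = 6.815422
Step 3: ln(6.815422) = 1.919188
Step 4: correction = 0.00953602 * 1.919188 = 0.0183 V
E = 0.464 + 0.0183 = 0.4823 V

0.4823 V


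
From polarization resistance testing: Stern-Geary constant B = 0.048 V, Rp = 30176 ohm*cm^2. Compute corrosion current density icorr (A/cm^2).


Apply the Stern-Geary relation: icorr = B / Rp
icorr = 0.048 / 30176 = 1.591×10^-6 A/cm^2

1.591×10^-6 A/cm^2


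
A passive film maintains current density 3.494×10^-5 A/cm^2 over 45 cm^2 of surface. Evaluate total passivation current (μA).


I = i_pass * A, then convert A → μA (×10^6)
I = 3.494×10^-5 * 45 * 10^6 = 1572.3 μA

1572.3 μA


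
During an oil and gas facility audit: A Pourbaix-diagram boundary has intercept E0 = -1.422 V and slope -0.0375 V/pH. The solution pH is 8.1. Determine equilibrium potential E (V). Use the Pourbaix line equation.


Apply the Pourbaix line equation: E = E0 + slope*pH
E = -1.422 + (-0.0375)*8.1 = -1.422 + (-0.30375) = -1.72575 V
Rounded to 4 decimal places: E = -1.7258 V

-1.7258 V


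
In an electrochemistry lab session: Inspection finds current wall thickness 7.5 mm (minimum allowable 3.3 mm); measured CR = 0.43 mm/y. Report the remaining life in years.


Apply the remaining-life relation: RL = (t_current − t_min) / CR
RL = (7.5 − 3.3) / 0.43 = 4.2 / 0.43 = 9.8 years

9.8 years


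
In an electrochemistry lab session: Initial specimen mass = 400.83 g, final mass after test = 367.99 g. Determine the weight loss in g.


Weight loss = initial − final
WL = 400.83 − 367.99 = 32.84 g

32.84 g


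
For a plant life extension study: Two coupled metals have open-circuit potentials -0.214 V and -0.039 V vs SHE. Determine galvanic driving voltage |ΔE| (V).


Driving voltage is the absolute potential difference.
|ΔE| = |-0.214 − (-0.039)| = 0.175 V

0.175 V


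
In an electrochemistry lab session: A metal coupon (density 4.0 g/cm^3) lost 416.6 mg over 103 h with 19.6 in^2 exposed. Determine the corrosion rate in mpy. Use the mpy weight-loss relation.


Apply the mpy weight-loss relation: CR = 534 * W / (D * A * T)
Numerator: 534 * 416.6 = 222464.4
Denominator: 4.0 * 19.6 * 103 = 8075.2
CR = 222464.4 / 8075.2 = 27.54909 mpy

27.54909 mpy


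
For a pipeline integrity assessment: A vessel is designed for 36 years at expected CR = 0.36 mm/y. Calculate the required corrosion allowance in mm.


Corrosion allowance = CR × design life
CA = 0.36 * 36 = 12.96 mm

12.96 mm


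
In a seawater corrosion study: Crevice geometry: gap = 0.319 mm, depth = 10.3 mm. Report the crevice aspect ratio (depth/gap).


Aspect ratio = depth / gap
Ratio = 10.3 / 0.319 = 32.3

32.3


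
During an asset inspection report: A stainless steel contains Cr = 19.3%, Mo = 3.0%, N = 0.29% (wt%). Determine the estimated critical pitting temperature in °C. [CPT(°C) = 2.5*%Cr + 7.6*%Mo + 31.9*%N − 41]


Apply the ASTM G48 empirical CPT estimate: CPT(°C) = 2.5*%Cr + 7.6*%Mo + 31.9*%N − 41
2.5*19.3 = 48.25; 7.6*3.0 = 22.8; 31.9*0.29 = 9.251
CPT = 48.25 + 22.8 + 9.251 − 41 = 39.301 °C
Rounded to 0.1 °C: CPT ≈ 39.3 °C

39.3 °C


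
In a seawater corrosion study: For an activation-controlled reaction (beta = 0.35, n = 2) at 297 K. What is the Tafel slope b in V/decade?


Apply the Tafel slope relation: b = 2.303*R*T/(beta*n*F)
Numerator: 2.303 * 8.314 * 297 = 5686.7
Denominator: 0.35 * 2 * 96485 = 67539.5
b = 5686.7 / 67539.5 = 0.0842 V/decade

0.0842 V/decade


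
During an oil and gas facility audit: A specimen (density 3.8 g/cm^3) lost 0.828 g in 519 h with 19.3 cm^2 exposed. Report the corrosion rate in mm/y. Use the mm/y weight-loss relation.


Apply the mm/y weight-loss relation: CR = 87600 * W / (D * A * T)
Numerator: 87600 * 0.828 = 72532.8
Denominator: 3.8 * 19.3 * 519 = 38063.46
CR = 72532.8 / 38063.46 = 1.90558 mm/y

1.90558 mm/y


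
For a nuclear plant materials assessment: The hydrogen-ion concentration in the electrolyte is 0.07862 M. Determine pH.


pH = −log10[H+]
pH = −log10(0.07862) = 1.1

1.1


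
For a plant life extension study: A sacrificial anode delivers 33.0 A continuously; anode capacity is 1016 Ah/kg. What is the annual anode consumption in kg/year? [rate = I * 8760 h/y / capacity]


Annual consumption = current * hours per year / capacity
Rate = 33.0 * 8760 / 1016 = 284.5 kg/year

284.5 kg/year


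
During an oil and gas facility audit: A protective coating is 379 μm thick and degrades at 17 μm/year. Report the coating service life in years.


Service life = thickness / degradation rate
Life = 379 / 17 = 22.3 years

22.3 years


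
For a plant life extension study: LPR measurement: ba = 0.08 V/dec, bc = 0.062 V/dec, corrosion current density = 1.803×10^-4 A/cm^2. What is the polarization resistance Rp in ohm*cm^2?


Apply the Stern-Geary equation: Rp = ba*bc / (2.303*icorr*(ba+bc))
ba*bc = 0.08*0.062 = 0.00496
ba+bc = 0.142; 2.303*icorr*(ba+bc) = 2.303*1.803×10^-4*0.142 = 5.8962788×10^-5
Rp = 0.00496 / 5.8962788×10^-5 = 84.12 ohm*cm^2

84.12 ohm*cm^2


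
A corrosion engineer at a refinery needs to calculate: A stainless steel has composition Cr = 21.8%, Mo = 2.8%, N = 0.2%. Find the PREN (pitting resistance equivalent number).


Apply the PREN formula: PREN = Cr + 3.3*Mo + 16*N
PREN = 21.8 + 3.3*2.8 + 16*0.2
PREN = 21.8 + 9.24 + 3.2 = 34.24

34.24


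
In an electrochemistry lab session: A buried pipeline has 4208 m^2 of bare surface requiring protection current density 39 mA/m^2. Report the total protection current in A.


I = area * current density, then convert mA → A (÷1000)
I = 4208 * 39 / 1000 = 164.11 A

164.11 A


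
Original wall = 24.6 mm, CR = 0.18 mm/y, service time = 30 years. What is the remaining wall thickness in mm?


Remaining wall = original − CR × time
t = 24.6 − 0.18*30 = 24.6 − 5.4 = 19.2 mm

19.2 mm


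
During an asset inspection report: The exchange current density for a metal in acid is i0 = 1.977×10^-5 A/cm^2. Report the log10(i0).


i0 = 1.977×10^-5 A/cm^2
log10(i0) = -4.704

-4.704


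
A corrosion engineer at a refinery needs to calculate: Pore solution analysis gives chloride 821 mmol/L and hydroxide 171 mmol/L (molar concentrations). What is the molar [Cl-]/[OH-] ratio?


Threshold parameter = [Cl-] / [OH-] (molar basis; both in mmol/L, so units cancel)
Ratio = 821 / 171 = 4.8

4.8


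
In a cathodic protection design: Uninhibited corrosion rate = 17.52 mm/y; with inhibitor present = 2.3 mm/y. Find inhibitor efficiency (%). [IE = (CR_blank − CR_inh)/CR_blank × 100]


Apply the inhibitor-efficiency definition: IE = (CR_blank − CR_inh)/CR_blank × 100
IE = (17.52 − 2.3) / 17.52 × 100
IE = 15.22 / 17.52 × 100 = 86.9 %

86.9 %


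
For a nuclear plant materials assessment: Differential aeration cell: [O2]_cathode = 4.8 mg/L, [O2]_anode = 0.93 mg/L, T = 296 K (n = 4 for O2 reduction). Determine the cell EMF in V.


Apply the Nernst concentration-cell relation: E = (RT/nF)*ln(C_cathode/C_anode)
RT/nF = 8.314*296/(4*96485) = 0.00637649 V
ln(4.8/0.93) = 1.64119
E = 0.00637649 * 1.64119 = 0.01047 V

0.01047 V


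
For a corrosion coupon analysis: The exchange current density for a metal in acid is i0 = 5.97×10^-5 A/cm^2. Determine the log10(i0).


i0 = 5.97×10^-5 A/cm^2
log10(i0) = -4.224

-4.224


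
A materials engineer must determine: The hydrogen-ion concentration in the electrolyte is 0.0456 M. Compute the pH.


pH = −log10[H+]
pH = −log10(0.0456) = 1.34

1.34


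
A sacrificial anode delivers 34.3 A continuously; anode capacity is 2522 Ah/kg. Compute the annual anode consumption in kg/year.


Annual consumption = current * hours per year / capacity
Rate = 34.3 * 8760 / 2522 = 119.1 kg/year

119.1 kg/year


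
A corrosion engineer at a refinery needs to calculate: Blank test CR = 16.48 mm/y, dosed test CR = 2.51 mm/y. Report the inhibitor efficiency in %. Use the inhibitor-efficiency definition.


Apply the inhibitor-efficiency definition: IE = (CR_blank − CR_inh)/CR_blank × 100
IE = (16.48 − 2.51) / 16.48 × 100
IE = 13.97 / 16.48 × 100 = 84.8 %

84.8 %


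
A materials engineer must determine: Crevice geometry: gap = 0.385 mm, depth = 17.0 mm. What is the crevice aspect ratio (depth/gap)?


Aspect ratio = depth / gap
Ratio = 17.0 / 0.385 = 44.2

44.2


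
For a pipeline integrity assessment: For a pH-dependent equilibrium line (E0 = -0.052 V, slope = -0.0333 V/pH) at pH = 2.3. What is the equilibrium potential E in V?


Apply the Pourbaix line equation: E = E0 + slope*pH
E = -0.052 + (-0.0333)*2.3 = -0.052 + (-0.07659) = -0.12859 V
Rounded to 3 decimal places: E = -0.129 V

-0.129 V


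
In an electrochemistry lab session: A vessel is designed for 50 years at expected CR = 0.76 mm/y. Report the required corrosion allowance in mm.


Corrosion allowance = CR × design life
CA = 0.76 * 50 = 38.0 mm

38.0 mm


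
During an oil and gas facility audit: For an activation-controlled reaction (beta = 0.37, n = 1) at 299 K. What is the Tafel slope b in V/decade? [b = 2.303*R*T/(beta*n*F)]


Apply the Tafel slope relation: b = 2.303*R*T/(beta*n*F)
Numerator: 2.303 * 8.314 * 299 = 5725.0
Denominator: 0.37 * 1 * 96485 = 35699.45
b = 5725.0 / 35699.45 = 0.16 V/decade

0.16 V/decade


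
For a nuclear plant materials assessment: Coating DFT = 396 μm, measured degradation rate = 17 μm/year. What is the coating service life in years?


Service life = thickness / degradation rate
Life = 396 / 17 = 23.3 years

23.3 years


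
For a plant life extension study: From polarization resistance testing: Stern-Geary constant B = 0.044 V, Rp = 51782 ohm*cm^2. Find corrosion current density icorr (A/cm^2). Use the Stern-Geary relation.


Apply the Stern-Geary relation: icorr = B / Rp
icorr = 0.044 / 51782 = 8.497×10^-7 A/cm^2

8.497×10^-7 A/cm^2


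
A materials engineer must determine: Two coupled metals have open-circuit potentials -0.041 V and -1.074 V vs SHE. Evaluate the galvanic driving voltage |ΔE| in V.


Driving voltage is the absolute potential difference.
|ΔE| = |-0.041 − (-1.074)| = 1.033 V

1.033 V


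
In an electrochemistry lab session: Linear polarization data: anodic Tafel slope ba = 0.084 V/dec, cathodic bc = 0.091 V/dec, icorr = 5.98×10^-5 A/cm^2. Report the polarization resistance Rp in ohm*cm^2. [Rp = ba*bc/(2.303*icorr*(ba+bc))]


Apply the Stern-Geary equation: Rp = ba*bc / (2.303*icorr*(ba+bc))
ba*bc = 0.084*0.091 = 0.007644
ba+bc = 0.175; 2.303*icorr*(ba+bc) = 2.303*5.98×10^-5*0.175 = 2.4100895×10^-5
Rp = 0.007644 / 2.4100895×10^-5 = 317.17 ohm*cm^2

317.17 ohm*cm^2


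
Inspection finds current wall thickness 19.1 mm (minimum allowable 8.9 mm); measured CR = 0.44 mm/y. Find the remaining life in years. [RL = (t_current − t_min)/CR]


Apply the remaining-life relation: RL = (t_current − t_min) / CR
RL = (19.1 − 8.9) / 0.44 = 10.2 / 0.44 = 23.2 years

23.2 years


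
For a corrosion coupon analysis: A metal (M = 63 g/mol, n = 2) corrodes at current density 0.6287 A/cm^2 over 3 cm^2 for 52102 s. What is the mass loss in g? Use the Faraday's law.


Apply Faraday's law: m = i*A*t*M / (n*F)
Total charge passed Q = i*A*t = 0.6287*3*52102 = 98269.5822 C
m = Q*M/(n*F) = 98269.5822*63/(2*96485) = 32.0826 g

32.0826 g


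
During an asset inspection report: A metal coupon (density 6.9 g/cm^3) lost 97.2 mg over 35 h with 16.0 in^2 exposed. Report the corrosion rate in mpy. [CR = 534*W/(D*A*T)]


Apply the mpy weight-loss relation: CR = 534 * W / (D * A * T)
Numerator: 534 * 97.2 = 51904.8
Denominator: 6.9 * 16.0 * 35 = 3864.0
CR = 51904.8 / 3864.0 = 13.4329 mpy

13.4329 mpy


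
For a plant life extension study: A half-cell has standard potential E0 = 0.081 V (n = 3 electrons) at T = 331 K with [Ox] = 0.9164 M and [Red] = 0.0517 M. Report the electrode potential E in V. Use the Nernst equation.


Apply the Nernst equation: E = E0 + (RT/nF)*ln([Ox]/[Red])
Step 1: RT/nF = 8.314*331/(3*96485) = 0.00950729 V
Step 2: [Ox]/[Red] = 0.9164/0.0517 = 17.725338
Step 3: ln(17.725338) = 2.874995
Step 4: correction = 0.00950729 * 2.874995 = 0.0273 V
E = 0.081 + 0.0273 = 0.1083 V

0.1083 V


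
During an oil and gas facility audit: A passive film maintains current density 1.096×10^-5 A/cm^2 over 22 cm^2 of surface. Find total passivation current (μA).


I = i_pass * A, then convert A → μA (×10^6)
I = 1.096×10^-5 * 22 * 10^6 = 241.12 μA

241.12 μA


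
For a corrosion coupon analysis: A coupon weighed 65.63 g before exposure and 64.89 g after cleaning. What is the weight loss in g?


Weight loss = initial − final
WL = 65.63 − 64.89 = 0.74 g

0.74 g


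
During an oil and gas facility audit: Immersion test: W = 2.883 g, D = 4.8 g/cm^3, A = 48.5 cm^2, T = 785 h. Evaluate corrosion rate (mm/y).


Apply the mm/y weight-loss relation: CR = 87600 * W / (D * A * T)
Numerator: 87600 * 2.883 = 252550.8
Denominator: 4.8 * 48.5 * 785 = 182748.0
CR = 252550.8 / 182748.0 = 1.38196 mm/y

1.38196 mm/y


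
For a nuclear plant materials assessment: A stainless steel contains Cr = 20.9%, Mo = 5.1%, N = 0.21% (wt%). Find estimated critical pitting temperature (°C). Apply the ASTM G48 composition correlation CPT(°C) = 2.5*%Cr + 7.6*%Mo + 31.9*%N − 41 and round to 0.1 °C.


Apply the ASTM G48 empirical CPT estimate: CPT(°C) = 2.5*%Cr + 7.6*%Mo + 31.9*%N − 41
2.5*20.9 = 52.25; 7.6*5.1 = 38.76; 31.9*0.21 = 6.699
CPT = 52.25 + 38.76 + 6.699 − 41 = 56.709 °C
Rounded to 0.1 °C: CPT ≈ 56.7 °C

56.7 °C


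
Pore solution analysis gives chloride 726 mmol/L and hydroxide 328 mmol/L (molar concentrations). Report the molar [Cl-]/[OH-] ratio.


Threshold parameter = [Cl-] / [OH-] (molar basis; both in mmol/L, so units cancel)
Ratio = 726 / 328 = 2.21

2.21


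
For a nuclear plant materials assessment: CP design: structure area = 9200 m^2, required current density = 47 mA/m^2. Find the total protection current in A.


I = area * current density, then convert mA → A (÷1000)
I = 9200 * 47 / 1000 = 432.4 A

432.4 A


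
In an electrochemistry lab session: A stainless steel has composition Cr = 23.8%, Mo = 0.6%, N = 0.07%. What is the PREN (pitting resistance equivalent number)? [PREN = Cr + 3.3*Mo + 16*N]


Apply the PREN formula: PREN = Cr + 3.3*Mo + 16*N
PREN = 23.8 + 3.3*0.6 + 16*0.07
PREN = 23.8 + 1.98 + 1.12 = 26.9

26.9


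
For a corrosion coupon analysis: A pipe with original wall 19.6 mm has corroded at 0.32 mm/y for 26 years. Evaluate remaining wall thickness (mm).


Remaining wall = original − CR × time
t = 19.6 − 0.32*26 = 19.6 − 8.32 = 11.28 mm

11.28 mm


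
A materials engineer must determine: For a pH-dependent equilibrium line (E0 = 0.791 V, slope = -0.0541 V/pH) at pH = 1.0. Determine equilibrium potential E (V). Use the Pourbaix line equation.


Apply the Pourbaix line equation: E = E0 + slope*pH
E = 0.791 + (-0.0541)*1.0 = 0.791 + (-0.0541) = 0.7369 V
Rounded to 4 decimal places: E = 0.7369 V

0.7369 V


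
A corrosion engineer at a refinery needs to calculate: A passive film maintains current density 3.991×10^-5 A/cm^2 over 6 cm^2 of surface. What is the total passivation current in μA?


I = i_pass * A, then convert A → μA (×10^6)
I = 3.991×10^-5 * 6 * 10^6 = 239.46 μA

239.46 μA


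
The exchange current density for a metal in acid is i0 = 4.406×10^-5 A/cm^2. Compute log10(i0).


i0 = 4.406×10^-5 A/cm^2
log10(i0) = -4.356

-4.356


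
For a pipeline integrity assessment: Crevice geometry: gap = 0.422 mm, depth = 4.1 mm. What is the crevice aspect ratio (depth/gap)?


Aspect ratio = depth / gap
Ratio = 4.1 / 0.422 = 9.7

9.7


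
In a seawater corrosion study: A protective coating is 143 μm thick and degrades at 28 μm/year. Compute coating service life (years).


Service life = thickness / degradation rate
Life = 143 / 28 = 5.1 years

5.1 years


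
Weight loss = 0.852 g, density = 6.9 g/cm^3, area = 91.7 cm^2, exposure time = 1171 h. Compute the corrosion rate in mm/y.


Apply the mm/y weight-loss relation: CR = 87600 * W / (D * A * T)
Numerator: 87600 * 0.852 = 74635.2
Denominator: 6.9 * 91.7 * 1171 = 740926.83
CR = 74635.2 / 740926.83 = 0.100732 mm/y

0.100732 mm/y


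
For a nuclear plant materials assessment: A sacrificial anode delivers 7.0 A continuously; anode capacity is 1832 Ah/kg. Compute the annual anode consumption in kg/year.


Annual consumption = current * hours per year / capacity
Rate = 7.0 * 8760 / 1832 = 33.5 kg/year

33.5 kg/year


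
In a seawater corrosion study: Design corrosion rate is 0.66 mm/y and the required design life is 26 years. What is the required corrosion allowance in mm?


Corrosion allowance = CR × design life
CA = 0.66 * 26 = 17.16 mm

17.16 mm


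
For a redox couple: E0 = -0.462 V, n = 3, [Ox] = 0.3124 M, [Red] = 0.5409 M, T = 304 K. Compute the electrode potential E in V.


Apply the Nernst equation: E = E0 + (RT/nF)*ln([Ox]/[Red])
Step 1: RT/nF = 8.314*304/(3*96485) = 0.00873178 V
Step 2: [Ox]/[Red] = 0.3124/0.5409 = 0.577556
Step 3: ln(0.577556) = -0.54895
Step 4: correction = 0.00873178 * -0.54895 = -0.005 V
E = -0.462 + -0.005 = -0.467 V

-0.467 V


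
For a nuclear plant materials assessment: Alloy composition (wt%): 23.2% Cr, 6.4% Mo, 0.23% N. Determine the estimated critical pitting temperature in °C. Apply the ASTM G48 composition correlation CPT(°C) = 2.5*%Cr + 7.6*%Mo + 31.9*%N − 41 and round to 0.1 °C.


Apply the ASTM G48 empirical CPT estimate: CPT(°C) = 2.5*%Cr + 7.6*%Mo + 31.9*%N − 41
2.5*23.2 = 58; 7.6*6.4 = 48.64; 31.9*0.23 = 7.337
CPT = 58 + 48.64 + 7.337 − 41 = 72.977 °C
Rounded to 0.1 °C: CPT ≈ 73.0 °C

73.0 °C


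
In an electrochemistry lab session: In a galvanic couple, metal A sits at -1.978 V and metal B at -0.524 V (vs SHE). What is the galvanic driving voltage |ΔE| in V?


Driving voltage is the absolute potential difference.
|ΔE| = |-1.978 − (-0.524)| = 1.454 V

1.454 V


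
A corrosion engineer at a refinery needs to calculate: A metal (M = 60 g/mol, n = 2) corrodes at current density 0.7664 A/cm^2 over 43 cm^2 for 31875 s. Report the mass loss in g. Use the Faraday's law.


Apply Faraday's law: m = i*A*t*M / (n*F)
Total charge passed Q = i*A*t = 0.7664*43*31875 = 1050447 C
m = Q*M/(n*F) = 1050447*60/(2*96485) = 326.6146 g

326.6146 g


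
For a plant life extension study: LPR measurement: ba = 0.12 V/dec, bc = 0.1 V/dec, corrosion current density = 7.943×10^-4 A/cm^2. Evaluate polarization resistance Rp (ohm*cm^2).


Apply the Stern-Geary equation: Rp = ba*bc / (2.303*icorr*(ba+bc))
ba*bc = 0.12*0.1 = 0.012
ba+bc = 0.22; 2.303*icorr*(ba+bc) = 2.303*7.943×10^-4*0.22 = 4.0244004×10^-4
Rp = 0.012 / 4.0244004×10^-4 = 29.8 ohm*cm^2

29.8 ohm*cm^2


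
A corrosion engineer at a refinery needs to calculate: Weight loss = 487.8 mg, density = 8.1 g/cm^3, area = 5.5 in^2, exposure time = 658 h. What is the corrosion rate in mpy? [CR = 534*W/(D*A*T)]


Apply the mpy weight-loss relation: CR = 534 * W / (D * A * T)
Numerator: 534 * 487.8 = 260485.2
Denominator: 8.1 * 5.5 * 658 = 29313.9
CR = 260485.2 / 29313.9 = 8.88606 mpy

8.88606 mpy


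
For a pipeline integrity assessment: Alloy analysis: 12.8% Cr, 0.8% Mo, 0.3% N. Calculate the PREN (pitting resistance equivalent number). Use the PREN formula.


Apply the PREN formula: PREN = Cr + 3.3*Mo + 16*N
PREN = 12.8 + 3.3*0.8 + 16*0.3
PREN = 12.8 + 2.64 + 4.8 = 20.24

20.24


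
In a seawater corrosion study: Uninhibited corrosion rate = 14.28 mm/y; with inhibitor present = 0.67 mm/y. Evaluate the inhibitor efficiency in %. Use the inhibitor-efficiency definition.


Apply the inhibitor-efficiency definition: IE = (CR_blank − CR_inh)/CR_blank × 100
IE = (14.28 − 0.67) / 14.28 × 100
IE = 13.61 / 14.28 × 100 = 95.3 %

95.3 %


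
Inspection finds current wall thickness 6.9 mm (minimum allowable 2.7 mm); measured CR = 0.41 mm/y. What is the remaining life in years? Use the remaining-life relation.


Apply the remaining-life relation: RL = (t_current − t_min) / CR
RL = (6.9 − 2.7) / 0.41 = 4.2 / 0.41 = 10.2 years

10.2 years


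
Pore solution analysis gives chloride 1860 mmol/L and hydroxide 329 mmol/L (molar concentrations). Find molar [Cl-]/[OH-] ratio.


Threshold parameter = [Cl-] / [OH-] (molar basis; both in mmol/L, so units cancel)
Ratio = 1860 / 329 = 5.65

5.65


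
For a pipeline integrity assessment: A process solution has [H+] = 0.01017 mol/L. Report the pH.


pH = −log10[H+]
pH = −log10(0.01017) = 1.99

1.99


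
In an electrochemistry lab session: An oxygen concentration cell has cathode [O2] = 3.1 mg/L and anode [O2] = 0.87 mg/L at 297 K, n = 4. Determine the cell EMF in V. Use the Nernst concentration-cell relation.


Apply the Nernst concentration-cell relation: E = (RT/nF)*ln(C_cathode/C_anode)
RT/nF = 8.314*297/(4*96485) = 0.00639804 V
ln(3.1/0.87) = 1.27066
E = 0.00639804 * 1.27066 = 0.00813 V

0.00813 V


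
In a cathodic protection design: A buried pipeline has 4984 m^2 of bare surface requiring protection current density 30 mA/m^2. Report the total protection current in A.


I = area * current density, then convert mA → A (÷1000)
I = 4984 * 30 / 1000 = 149.52 A

149.52 A


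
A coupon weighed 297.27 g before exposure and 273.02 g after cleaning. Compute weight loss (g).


Weight loss = initial − final
WL = 297.27 − 273.02 = 24.25 g

24.25 g


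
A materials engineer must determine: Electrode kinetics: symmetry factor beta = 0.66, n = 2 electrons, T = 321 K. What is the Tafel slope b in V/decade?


Apply the Tafel slope relation: b = 2.303*R*T/(beta*n*F)
Numerator: 2.303 * 8.314 * 321 = 6146.23
Denominator: 0.66 * 2 * 96485 = 127360.2
b = 6146.23 / 127360.2 = 0.0483 V/decade

0.0483 V/decade


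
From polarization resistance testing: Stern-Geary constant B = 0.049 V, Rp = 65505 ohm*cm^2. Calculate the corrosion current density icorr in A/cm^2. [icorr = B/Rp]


Apply the Stern-Geary relation: icorr = B / Rp
icorr = 0.049 / 65505 = 7.48×10^-7 A/cm^2

7.48×10^-7 A/cm^2


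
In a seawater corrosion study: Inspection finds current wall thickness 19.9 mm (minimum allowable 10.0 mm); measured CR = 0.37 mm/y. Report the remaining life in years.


Apply the remaining-life relation: RL = (t_current − t_min) / CR
RL = (19.9 − 10.0) / 0.37 = 9.9 / 0.37 = 26.8 years

26.8 years


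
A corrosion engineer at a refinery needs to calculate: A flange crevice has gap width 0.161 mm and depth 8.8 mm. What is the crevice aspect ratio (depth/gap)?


Aspect ratio = depth / gap
Ratio = 8.8 / 0.161 = 54.7

54.7


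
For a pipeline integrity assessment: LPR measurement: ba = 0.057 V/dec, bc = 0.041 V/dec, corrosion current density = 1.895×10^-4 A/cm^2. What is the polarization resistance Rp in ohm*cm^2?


Apply the Stern-Geary equation: Rp = ba*bc / (2.303*icorr*(ba+bc))
ba*bc = 0.057*0.041 = 0.002337
ba+bc = 0.098; 2.303*icorr*(ba+bc) = 2.303*1.895×10^-4*0.098 = 4.2769013×10^-5
Rp = 0.002337 / 4.2769013×10^-5 = 54.6 ohm*cm^2

54.6 ohm*cm^2


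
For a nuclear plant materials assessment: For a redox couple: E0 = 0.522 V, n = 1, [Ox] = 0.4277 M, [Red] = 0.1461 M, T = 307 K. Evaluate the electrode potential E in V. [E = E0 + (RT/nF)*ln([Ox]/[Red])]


Apply the Nernst equation: E = E0 + (RT/nF)*ln([Ox]/[Red])
Step 1: RT/nF = 8.314*307/(1*96485) = 0.02645383 V
Step 2: [Ox]/[Red] = 0.4277/0.1461 = 2.927447
Step 3: ln(2.927447) = 1.074131
Step 4: correction = 0.02645383 * 1.074131 = 0.028 V
E = 0.522 + 0.028 = 0.55 V

0.55 V


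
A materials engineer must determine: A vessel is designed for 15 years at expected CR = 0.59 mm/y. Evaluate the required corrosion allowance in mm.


Corrosion allowance = CR × design life
CA = 0.59 * 15 = 8.85 mm

8.85 mm


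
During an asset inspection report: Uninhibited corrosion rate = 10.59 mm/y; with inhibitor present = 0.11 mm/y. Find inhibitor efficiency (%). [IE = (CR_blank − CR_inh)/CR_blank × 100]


Apply the inhibitor-efficiency definition: IE = (CR_blank − CR_inh)/CR_blank × 100
IE = (10.59 − 0.11) / 10.59 × 100
IE = 10.48 / 10.59 × 100 = 99.0 %

99.0 %


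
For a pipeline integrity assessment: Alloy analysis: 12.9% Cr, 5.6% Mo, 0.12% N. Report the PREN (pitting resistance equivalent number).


Apply the PREN formula: PREN = Cr + 3.3*Mo + 16*N
PREN = 12.9 + 3.3*5.6 + 16*0.12
PREN = 12.9 + 18.48 + 1.92 = 33.3

33.3


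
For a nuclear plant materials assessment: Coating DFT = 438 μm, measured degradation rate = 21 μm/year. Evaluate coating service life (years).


Service life = thickness / degradation rate
Life = 438 / 21 = 20.9 years

20.9 years


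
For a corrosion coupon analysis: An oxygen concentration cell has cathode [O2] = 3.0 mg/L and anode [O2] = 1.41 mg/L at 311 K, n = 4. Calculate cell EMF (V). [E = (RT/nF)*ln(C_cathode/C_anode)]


Apply the Nernst concentration-cell relation: E = (RT/nF)*ln(C_cathode/C_anode)
RT/nF = 8.314*311/(4*96485) = 0.00669963 V
ln(3.0/1.41) = 0.75502
E = 0.00669963 * 0.75502 = 0.00506 V

0.00506 V


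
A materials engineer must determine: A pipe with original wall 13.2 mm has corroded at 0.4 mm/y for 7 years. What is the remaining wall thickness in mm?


Remaining wall = original − CR × time
t = 13.2 − 0.4*7 = 13.2 − 2.8 = 10.4 mm

10.4 mm


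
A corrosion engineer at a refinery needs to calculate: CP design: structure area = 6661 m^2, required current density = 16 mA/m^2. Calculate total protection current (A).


I = area * current density, then convert mA → A (÷1000)
I = 6661 * 16 / 1000 = 106.58 A

106.58 A


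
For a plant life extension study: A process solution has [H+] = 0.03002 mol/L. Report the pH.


pH = −log10[H+]
pH = −log10(0.03002) = 1.52

1.52


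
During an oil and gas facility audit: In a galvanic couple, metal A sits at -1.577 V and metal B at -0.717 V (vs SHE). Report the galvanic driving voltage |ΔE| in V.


Driving voltage is the absolute potential difference.
|ΔE| = |-1.577 − (-0.717)| = 0.86 V

0.86 V


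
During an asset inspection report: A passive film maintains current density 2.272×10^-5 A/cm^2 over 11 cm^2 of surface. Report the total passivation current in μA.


I = i_pass * A, then convert A → μA (×10^6)
I = 2.272×10^-5 * 11 * 10^6 = 249.92 μA

249.92 μA


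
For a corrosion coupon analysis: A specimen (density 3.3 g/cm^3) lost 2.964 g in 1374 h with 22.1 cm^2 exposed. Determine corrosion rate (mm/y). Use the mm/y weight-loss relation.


Apply the mm/y weight-loss relation: CR = 87600 * W / (D * A * T)
Numerator: 87600 * 2.964 = 259646.4
Denominator: 3.3 * 22.1 * 1374 = 100205.82
CR = 259646.4 / 100205.82 = 2.591131 mm/y

2.591131 mm/y
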